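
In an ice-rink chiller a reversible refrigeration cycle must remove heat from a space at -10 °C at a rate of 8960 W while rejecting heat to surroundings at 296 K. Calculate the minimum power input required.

T_C = -10 °C → -10 + 273.15 = 263.15 K.
The reversible coefficient of performance is COP_R = T_C/(T_H − T_C) = 263.15/32.85 = 8.0107.
W = Q_C/COP_R = 8960/8.0107 = 1120 W.

Ẇ_in ≈ 1120 W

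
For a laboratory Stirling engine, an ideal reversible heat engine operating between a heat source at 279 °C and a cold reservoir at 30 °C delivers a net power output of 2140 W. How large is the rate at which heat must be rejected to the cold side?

T_H = 279 °C → 279 + 273.15 = 552.15 K.
T_C = 30 °C → 30 + 273.15 = 303.15 K.
Since the cycle is reversible, η = 1 − T_C/T_H = 1 − 303.15/552.15 = 0.4510.
Since Q_C/Q_H = T_C/T_H and Q_H = W/η, Q_C = W·T_C/(T_H − T_C) = 2140 × 303.15/249.00 = 2605 W.

Q̇_C ≈ 2605 W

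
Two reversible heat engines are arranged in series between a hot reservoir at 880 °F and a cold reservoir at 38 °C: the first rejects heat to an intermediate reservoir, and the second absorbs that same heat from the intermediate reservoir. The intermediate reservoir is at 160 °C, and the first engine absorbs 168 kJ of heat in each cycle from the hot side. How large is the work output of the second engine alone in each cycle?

W₂ ≈ 27.5 kJ

T_H = 880 °F → (880 − 32) × 5/9 = 471.11 °C = 744.26 K.
T_C = 38 °C → 38 + 273.15 = 311.15 K.
T_m = 160 °C → 160 + 273.15 = 433.15 K.
Heat entering the second stage: Q_m = Q_H·(T_m/T_H) = 168 × 433.15/744.26 = 97.8 kJ.
Second-stage efficiency η₂ = 1 − T_C/T_m = 1 − 311.15/433.15 = 0.2817, so W₂ = η₂·Q_m = 27.5 kJ.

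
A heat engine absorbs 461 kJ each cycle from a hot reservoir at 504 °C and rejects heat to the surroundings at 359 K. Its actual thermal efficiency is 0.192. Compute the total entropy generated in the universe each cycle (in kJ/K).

ΔS_univ ≈ 0.444 kJ/K

T_H = 504 °C → 504 + 273.15 = 777.15 K.
W = η·Q_H = 0.192 × 461 = 88.51 kJ, so Q_C = Q_H − W = 372.5 kJ.
Reservoir entropy changes: ΔS_H = −Q_H/T_H = −461/777.15 = -0.5932 kJ/K and ΔS_C = +Q_C/T_C = 372.5/359.00 = 1.038 kJ/K.
ΔS_univ = −Q_H/T_H + Q_C/T_C = 0.444 kJ/K (> 0, since η = 0.192 < η_Carnot = 0.538).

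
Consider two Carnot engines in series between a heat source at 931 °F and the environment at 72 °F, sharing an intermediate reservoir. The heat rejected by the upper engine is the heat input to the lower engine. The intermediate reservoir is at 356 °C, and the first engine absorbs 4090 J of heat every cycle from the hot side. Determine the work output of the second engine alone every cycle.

T_H = 931 °F → (931 − 32) × 5/9 = 499.44 °C = 772.59 K.
T_C = 72 °F → (72 − 32) × 5/9 = 22.22 °C = 295.37 K.
T_m = 356 °C → 356 + 273.15 = 629.15 K.
Heat entering the second stage: Q_m = Q_H·(T_m/T_H) = 4090 × 629.15/772.59 = 3331 J.
Second-stage efficiency η₂ = 1 − T_C/T_m = 1 − 295.37/629.15 = 0.5305, so W₂ = η₂·Q_m = 1767 J.

W₂ ≈ 1767 J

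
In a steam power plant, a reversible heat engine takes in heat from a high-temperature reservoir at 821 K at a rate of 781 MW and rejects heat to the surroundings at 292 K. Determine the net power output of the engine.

The Carnot efficiency is η = 1 − T_C/T_H = 1 − 292.00/821.00 = 0.6443.
W = η·Q_H = 0.6443 × 781 = 503.2 MW.

Ẇ ≈ 503.2 MW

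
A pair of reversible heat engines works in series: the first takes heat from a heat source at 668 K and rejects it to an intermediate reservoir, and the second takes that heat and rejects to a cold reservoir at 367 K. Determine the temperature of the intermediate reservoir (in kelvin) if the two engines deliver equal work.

T_m ≈ 518 K

For reversible stages Q_m = Q_H·(T_m/T_H). Setting W₁ = Q_H(1 − T_m/T_H) equal to W₂ = Q_m(1 − T_C/T_m) = Q_H·(T_m − T_C)/T_H gives T_H − T_m = T_m − T_C, so T_m = (T_H + T_C)/2 = (668.00 + 367.00)/2 = 518 K.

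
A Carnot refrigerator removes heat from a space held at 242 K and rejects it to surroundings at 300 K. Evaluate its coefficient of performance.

Carnot COP: COP_R = T_C/(T_H − T_C) = 242.00/(300.00 − 242.00) = 4.17.

COP_R ≈ 4.17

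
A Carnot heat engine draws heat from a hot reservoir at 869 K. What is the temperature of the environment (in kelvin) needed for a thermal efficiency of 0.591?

T_C ≈ 355 K

From η = 1 − T_C/T_H, T_C = T_H·(1 − η) = 869.00 × (1 − 0.591) = 355 K.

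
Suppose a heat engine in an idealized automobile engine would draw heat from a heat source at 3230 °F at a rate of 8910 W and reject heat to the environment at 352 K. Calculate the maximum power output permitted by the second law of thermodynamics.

T_H = 3230 °F → (3230 − 32) × 5/9 = 1776.67 °C = 2049.82 K.
No engine can exceed the Carnot limit: η_max = 1 − T_C/T_H = 1 − 352.00/2049.82 = 0.8283.
W_max = η_max · Q_H = 0.8283 × 8910 = 7380 W.

Ẇ_max ≈ 7380 W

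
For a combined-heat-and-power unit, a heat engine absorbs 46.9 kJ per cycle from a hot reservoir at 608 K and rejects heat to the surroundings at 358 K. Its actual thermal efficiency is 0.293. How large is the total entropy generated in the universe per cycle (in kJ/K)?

ΔS_univ ≈ 0.01548 kJ/K

W = η·Q_H = 0.293 × 46.9 = 13.74 kJ, so Q_C = Q_H − W = 33.16 kJ.
Reservoir entropy changes: ΔS_H = −Q_H/T_H = −46.9/608.00 = -0.07714 kJ/K and ΔS_C = +Q_C/T_C = 33.16/358.00 = 0.09262 kJ/K.
ΔS_univ = −Q_H/T_H + Q_C/T_C = 0.01548 kJ/K (> 0, since η = 0.293 < η_Carnot = 0.411).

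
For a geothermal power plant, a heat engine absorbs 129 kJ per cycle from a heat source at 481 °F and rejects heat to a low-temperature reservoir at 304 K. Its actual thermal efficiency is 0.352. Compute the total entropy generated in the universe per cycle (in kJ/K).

ΔS_univ ≈ 0.0281 kJ/K

T_H = 481 °F → (481 − 32) × 5/9 = 249.44 °C = 522.59 K.
W = η·Q_H = 0.352 × 129 = 45.41 kJ, so Q_C = Q_H − W = 83.59 kJ.
The hot reservoir loses entropy Q_H/T_H = 129/522.59 = 0.2468 kJ/K; the cold reservoir gains Q_C/T_C = 83.59/304.00 = 0.2750 kJ/K.
ΔS_univ = −Q_H/T_H + Q_C/T_C = 0.0281 kJ/K (> 0, since η = 0.352 < η_Carnot = 0.418).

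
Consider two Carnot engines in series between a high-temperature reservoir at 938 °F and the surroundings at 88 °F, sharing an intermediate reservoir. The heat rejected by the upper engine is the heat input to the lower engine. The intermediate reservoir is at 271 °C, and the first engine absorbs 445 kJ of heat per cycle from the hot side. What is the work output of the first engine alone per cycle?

W₁ ≈ 133 kJ

T_H = 938 °F → (938 − 32) × 5/9 = 503.33 °C = 776.48 K.
T_C = 88 °F → (88 − 32) × 5/9 = 31.11 °C = 304.26 K.
T_m = 271 °C → 271 + 273.15 = 544.15 K.
First-stage efficiency η₁ = 1 − T_m/T_H = 1 − 544.15/776.48 = 0.2992.
W₁ = η₁·Q_H = 0.2992 × 445 = 133 kJ.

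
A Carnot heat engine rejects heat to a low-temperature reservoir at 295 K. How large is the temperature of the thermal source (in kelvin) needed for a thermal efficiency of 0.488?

From η = 1 − T_C/T_H, solving for T_H gives T_H = T_C/(1 − η) = 295.00/(1 − 0.488) = 576 K.

T_H ≈ 576 K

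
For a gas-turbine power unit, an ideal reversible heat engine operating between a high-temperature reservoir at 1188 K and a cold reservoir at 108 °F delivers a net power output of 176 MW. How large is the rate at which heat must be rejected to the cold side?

Q̇_C ≈ 63.6 MW

T_C = 108 °F → (108 − 32) × 5/9 = 42.22 °C = 315.37 K.
Carnot efficiency: η = 1 − T_C/T_H = 1 − 315.37/1188.00 = 0.7345.
Since Q_C/Q_H = T_C/T_H and Q_H = W/η, Q_C = W·T_C/(T_H − T_C) = 176 × 315.37/872.63 = 63.6 MW.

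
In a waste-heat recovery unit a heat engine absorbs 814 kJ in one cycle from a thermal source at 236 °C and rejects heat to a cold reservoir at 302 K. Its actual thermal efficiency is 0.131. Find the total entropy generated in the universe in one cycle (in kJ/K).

T_H = 236 °C → 236 + 273.15 = 509.15 K.
W = η·Q_H = 0.131 × 814 = 106.6 kJ, so Q_C = Q_H − W = 707.4 kJ.
Entropy balance on the reservoirs: −Q_H/T_H = -1.599 kJ/K, +Q_C/T_C = 2.342 kJ/K.
ΔS_univ = −Q_H/T_H + Q_C/T_C = 0.744 kJ/K (> 0, since η = 0.131 < η_Carnot = 0.407).

ΔS_univ ≈ 0.744 kJ/K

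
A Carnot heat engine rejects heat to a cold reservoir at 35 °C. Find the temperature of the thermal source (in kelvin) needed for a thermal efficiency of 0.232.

T_H ≈ 401 K

T_C = 35 °C → 35 + 273.15 = 308.15 K.
From η = 1 − T_C/T_H, solving for T_H gives T_H = T_C/(1 − η) = 308.15/(1 − 0.232) = 401 K.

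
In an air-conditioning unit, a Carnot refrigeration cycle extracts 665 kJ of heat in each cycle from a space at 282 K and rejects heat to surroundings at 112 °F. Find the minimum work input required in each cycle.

T_H = 112 °F → (112 − 32) × 5/9 = 44.44 °C = 317.59 K.
COP_R = T_C/(T_H − T_C) = 282.00/35.59 = 7.9226.
W = Q_C/COP_R = 665/7.9226 = 83.9 kJ.

W_in ≈ 83.9 kJ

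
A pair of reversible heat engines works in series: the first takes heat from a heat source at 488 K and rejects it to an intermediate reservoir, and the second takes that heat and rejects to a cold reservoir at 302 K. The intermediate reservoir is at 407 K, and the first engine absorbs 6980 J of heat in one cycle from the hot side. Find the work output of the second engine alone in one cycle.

W₂ ≈ 1500 J

Heat entering the second stage: Q_m = Q_H·(T_m/T_H) = 6980 × 407.00/488.00 = 5820 J.
Second-stage efficiency η₂ = 1 − T_C/T_m = 1 − 302.00/407.00 = 0.2580, so W₂ = η₂·Q_m = 1500 J.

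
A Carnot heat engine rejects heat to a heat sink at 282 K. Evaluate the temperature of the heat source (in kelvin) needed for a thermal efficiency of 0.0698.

T_H ≈ 303.2 K

From η = 1 − T_C/T_H, solving for T_H gives T_H = T_C/(1 − η) = 282.00/(1 − 0.0698) = 303.2 K.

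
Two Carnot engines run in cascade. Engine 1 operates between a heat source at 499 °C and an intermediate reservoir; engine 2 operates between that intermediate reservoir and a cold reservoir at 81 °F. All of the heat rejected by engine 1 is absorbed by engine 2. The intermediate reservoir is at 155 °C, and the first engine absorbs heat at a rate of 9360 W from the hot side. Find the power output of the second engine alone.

T_H = 499 °C → 499 + 273.15 = 772.15 K.
T_C = 81 °F → (81 − 32) × 5/9 = 27.22 °C = 300.37 K.
T_m = 155 °C → 155 + 273.15 = 428.15 K.
Heat entering the second stage: Q_m = Q_H·(T_m/T_H) = 9360 × 428.15/772.15 = 5190 W.
Second-stage efficiency η₂ = 1 − T_C/T_m = 1 − 300.37/428.15 = 0.2984, so W₂ = η₂·Q_m = 1549 W.

Ẇ₂ ≈ 1549 W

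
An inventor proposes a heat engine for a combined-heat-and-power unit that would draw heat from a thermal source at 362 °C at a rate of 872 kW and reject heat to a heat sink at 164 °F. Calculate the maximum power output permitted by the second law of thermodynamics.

Ẇ_max ≈ 396 kW

T_H = 362 °C → 362 + 273.15 = 635.15 K.
T_C = 164 °F → (164 − 32) × 5/9 = 73.33 °C = 346.48 K.
The upper bound on efficiency is η_max = 1 − T_C/T_H = 1 − 346.48/635.15 = 0.4545.
W_max = η_max · Q_H = 0.4545 × 872 = 396 kW.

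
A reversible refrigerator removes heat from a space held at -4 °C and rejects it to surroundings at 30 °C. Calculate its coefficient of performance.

COP_R ≈ 7.916

T_H = 30 °C → 30 + 273.15 = 303.15 K.
T_C = -4 °C → -4 + 273.15 = 269.15 K.
Carnot COP: COP_R = T_C/(T_H − T_C) = 269.15/(303.15 − 269.15) = 7.916.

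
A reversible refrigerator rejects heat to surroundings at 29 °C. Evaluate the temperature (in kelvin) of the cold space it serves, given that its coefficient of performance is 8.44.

T_H = 29 °C → 29 + 273.15 = 302.15 K.
COP_R = T_C/(T_H − T_C) ⇒ T_C = T_H·COP_R/(1 + COP_R) = 302.15 × 8.44/(1 + 8.44) = 270 K.

T_C ≈ 270 K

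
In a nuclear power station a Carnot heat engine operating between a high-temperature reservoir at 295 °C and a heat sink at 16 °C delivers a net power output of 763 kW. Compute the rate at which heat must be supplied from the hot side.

T_H = 295 °C → 295 + 273.15 = 568.15 K.
T_C = 16 °C → 16 + 273.15 = 289.15 K.
For a reversible engine, η = 1 − T_C/T_H = 1 − 289.15/568.15 = 0.4911.
Q_H = W/η = 763/0.4911 = 1550 kW.

Q̇_H ≈ 1550 kW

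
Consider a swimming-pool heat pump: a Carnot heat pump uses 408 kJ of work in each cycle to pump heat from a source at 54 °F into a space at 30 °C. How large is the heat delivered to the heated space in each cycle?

Q_H ≈ 6960 kJ

T_H = 30 °C → 30 + 273.15 = 303.15 K.
T_C = 54 °F → (54 − 32) × 5/9 = 12.22 °C = 285.37 K.
For a reversible heat pump, COP_HP = T_H/(T_H − T_C) = 303.15/17.78 = 17.0522.
Q_H = COP_HP · W = 17.0522 × 408 = 6960 kJ.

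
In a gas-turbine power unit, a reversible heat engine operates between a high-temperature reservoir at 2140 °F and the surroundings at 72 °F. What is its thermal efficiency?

T_H = 2140 °F → (2140 − 32) × 5/9 = 1171.11 °C = 1444.26 K.
T_C = 72 °F → (72 − 32) × 5/9 = 22.22 °C = 295.37 K.
Carnot efficiency: η = 1 − T_C/T_H = 1 − 295.37/1444.26 = 0.795.

η ≈ 0.795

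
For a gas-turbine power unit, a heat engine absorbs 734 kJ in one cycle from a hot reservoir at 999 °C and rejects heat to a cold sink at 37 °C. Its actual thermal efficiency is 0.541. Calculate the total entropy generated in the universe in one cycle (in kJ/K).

T_H = 999 °C → 999 + 273.15 = 1272.15 K.
T_C = 37 °C → 37 + 273.15 = 310.15 K.
W = η·Q_H = 0.541 × 734 = 397.1 kJ, so Q_C = Q_H − W = 336.9 kJ.
Entropy balance on the reservoirs: −Q_H/T_H = -0.5770 kJ/K, +Q_C/T_C = 1.086 kJ/K.
ΔS_univ = −Q_H/T_H + Q_C/T_C = 0.5093 kJ/K (> 0, since η = 0.541 < η_Carnot = 0.756).

ΔS_univ ≈ 0.5093 kJ/K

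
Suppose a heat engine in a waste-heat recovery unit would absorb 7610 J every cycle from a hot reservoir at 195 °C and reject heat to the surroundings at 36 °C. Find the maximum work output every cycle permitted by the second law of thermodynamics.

T_H = 195 °C → 195 + 273.15 = 468.15 K.
T_C = 36 °C → 36 + 273.15 = 309.15 K.
No engine can exceed the Carnot limit: η_max = 1 − T_C/T_H = 1 − 309.15/468.15 = 0.3396.
W_max = η_max · Q_H = 0.3396 × 7610 = 2580 J.

W_max ≈ 2580 J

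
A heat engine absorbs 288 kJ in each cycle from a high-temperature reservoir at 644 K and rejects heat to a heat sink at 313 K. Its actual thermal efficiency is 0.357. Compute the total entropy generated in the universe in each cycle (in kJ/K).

ΔS_univ ≈ 0.144 kJ/K

W = η·Q_H = 0.357 × 288 = 102.8 kJ, so Q_C = Q_H − W = 185.2 kJ.
Reservoir entropy changes: ΔS_H = −Q_H/T_H = −288/644.00 = -0.4472 kJ/K and ΔS_C = +Q_C/T_C = 185.2/313.00 = 0.5916 kJ/K.
ΔS_univ = −Q_H/T_H + Q_C/T_C = 0.144 kJ/K (> 0, since η = 0.357 < η_Carnot = 0.514).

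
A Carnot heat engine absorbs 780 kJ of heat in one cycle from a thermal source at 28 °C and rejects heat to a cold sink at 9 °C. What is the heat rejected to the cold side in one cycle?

Q_C ≈ 731 kJ

T_H = 28 °C → 28 + 273.15 = 301.15 K.
T_C = 9 °C → 9 + 273.15 = 282.15 K.
Since the cycle is reversible, η = 1 − T_C/T_H = 1 − 282.15/301.15 = 0.0631.
For a reversible cycle Q_C/Q_H = T_C/T_H, so Q_C = 780 × 282.15/301.15 = 731 kJ.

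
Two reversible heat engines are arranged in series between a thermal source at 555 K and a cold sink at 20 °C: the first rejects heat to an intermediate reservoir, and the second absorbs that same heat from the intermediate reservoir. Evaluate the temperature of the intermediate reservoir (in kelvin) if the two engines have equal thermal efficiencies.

T_C = 20 °C → 20 + 273.15 = 293.15 K.
Equal efficiencies require 1 − T_m/T_H = 1 − T_C/T_m, i.e. T_m/T_H = T_C/T_m, so T_m = √(T_H·T_C) = √(555.00 × 293.15) = 403 K.

T_m ≈ 403 K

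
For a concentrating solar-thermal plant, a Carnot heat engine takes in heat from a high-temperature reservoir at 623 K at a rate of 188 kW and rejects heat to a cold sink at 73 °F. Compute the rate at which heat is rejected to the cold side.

T_C = 73 °F → (73 − 32) × 5/9 = 22.78 °C = 295.93 K.
η_rev = 1 − T_C/T_H = 1 − 295.93/623.00 = 0.5250.
For a reversible cycle Q_C/Q_H = T_C/T_H, so Q_C = 188 × 295.93/623.00 = 89.3 kW.

Q̇_C ≈ 89.3 kW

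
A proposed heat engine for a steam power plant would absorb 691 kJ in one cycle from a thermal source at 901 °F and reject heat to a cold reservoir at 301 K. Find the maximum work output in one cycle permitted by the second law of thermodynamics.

W_max ≈ 415.9 kJ

T_H = 901 °F → (901 − 32) × 5/9 = 482.78 °C = 755.93 K.
The upper bound on efficiency is η_max = 1 − T_C/T_H = 1 − 301.00/755.93 = 0.6018.
W_max = η_max · Q_H = 0.6018 × 691 = 415.9 kJ.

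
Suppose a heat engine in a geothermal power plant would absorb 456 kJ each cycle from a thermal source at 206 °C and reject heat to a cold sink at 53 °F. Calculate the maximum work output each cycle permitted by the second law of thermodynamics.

W_max ≈ 184.9 kJ

T_H = 206 °C → 206 + 273.15 = 479.15 K.
T_C = 53 °F → (53 − 32) × 5/9 = 11.67 °C = 284.82 K.
No engine can exceed the Carnot limit: η_max = 1 − T_C/T_H = 1 − 284.82/479.15 = 0.4056.
W_max = η_max · Q_H = 0.4056 × 456 = 184.9 kJ.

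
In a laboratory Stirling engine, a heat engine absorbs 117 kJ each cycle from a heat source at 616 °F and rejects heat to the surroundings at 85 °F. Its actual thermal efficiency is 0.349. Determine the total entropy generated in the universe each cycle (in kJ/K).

T_H = 616 °F → (616 − 32) × 5/9 = 324.44 °C = 597.59 K.
T_C = 85 °F → (85 − 32) × 5/9 = 29.44 °C = 302.59 K.
W = η·Q_H = 0.349 × 117 = 40.83 kJ, so Q_C = Q_H − W = 76.17 kJ.
The hot reservoir loses entropy Q_H/T_H = 117/597.59 = 0.1958 kJ/K; the cold reservoir gains Q_C/T_C = 76.17/302.59 = 0.2517 kJ/K.
ΔS_univ = −Q_H/T_H + Q_C/T_C = 0.0559 kJ/K (> 0, since η = 0.349 < η_Carnot = 0.494).

ΔS_univ ≈ 0.0559 kJ/K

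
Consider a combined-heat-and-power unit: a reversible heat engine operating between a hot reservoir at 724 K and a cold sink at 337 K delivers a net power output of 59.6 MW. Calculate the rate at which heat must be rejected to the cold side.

The Carnot efficiency is η = 1 − T_C/T_H = 1 − 337.00/724.00 = 0.5345.
Since Q_C/Q_H = T_C/T_H and Q_H = W/η, Q_C = W·T_C/(T_H − T_C) = 59.6 × 337.00/387.00 = 51.9 MW.

Q̇_C ≈ 51.9 MW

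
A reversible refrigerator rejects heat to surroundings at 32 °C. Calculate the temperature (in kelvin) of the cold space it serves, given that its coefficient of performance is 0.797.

T_C ≈ 135 K

T_H = 32 °C → 32 + 273.15 = 305.15 K.
COP_R = T_C/(T_H − T_C) ⇒ T_C = T_H·COP_R/(1 + COP_R) = 305.15 × 0.797/(1 + 0.797) = 135 K.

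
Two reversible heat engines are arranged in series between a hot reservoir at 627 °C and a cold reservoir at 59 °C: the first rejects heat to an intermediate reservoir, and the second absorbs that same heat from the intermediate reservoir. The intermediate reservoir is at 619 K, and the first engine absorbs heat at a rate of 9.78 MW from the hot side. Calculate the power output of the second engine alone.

Ẇ₂ ≈ 3.12 MW

T_H = 627 °C → 627 + 273.15 = 900.15 K.
T_C = 59 °C → 59 + 273.15 = 332.15 K.
Heat entering the second stage: Q_m = Q_H·(T_m/T_H) = 9.78 × 619.00/900.15 = 6.73 MW.
Second-stage efficiency η₂ = 1 − T_C/T_m = 1 − 332.15/619.00 = 0.4634, so W₂ = η₂·Q_m = 3.12 MW.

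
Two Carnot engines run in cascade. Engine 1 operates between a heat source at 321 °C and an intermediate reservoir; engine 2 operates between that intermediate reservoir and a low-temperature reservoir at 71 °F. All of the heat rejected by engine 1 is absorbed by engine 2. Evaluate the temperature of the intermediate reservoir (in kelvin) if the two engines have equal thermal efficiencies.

T_m ≈ 418.5 K

T_H = 321 °C → 321 + 273.15 = 594.15 K.
T_C = 71 °F → (71 − 32) × 5/9 = 21.67 °C = 294.82 K.
Equal efficiencies require 1 − T_m/T_H = 1 − T_C/T_m, i.e. T_m/T_H = T_C/T_m, so T_m = √(T_H·T_C) = √(594.15 × 294.82) = 418.5 K.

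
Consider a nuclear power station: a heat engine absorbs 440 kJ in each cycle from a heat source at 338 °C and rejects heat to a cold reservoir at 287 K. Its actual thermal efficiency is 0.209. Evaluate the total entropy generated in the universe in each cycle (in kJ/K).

ΔS_univ ≈ 0.4927 kJ/K

T_H = 338 °C → 338 + 273.15 = 611.15 K.
W = η·Q_H = 0.209 × 440 = 91.96 kJ, so Q_C = Q_H − W = 348.0 kJ.
The hot reservoir loses entropy Q_H/T_H = 440/611.15 = 0.7200 kJ/K; the cold reservoir gains Q_C/T_C = 348.0/287.00 = 1.213 kJ/K.
ΔS_univ = −Q_H/T_H + Q_C/T_C = 0.4927 kJ/K (> 0, since η = 0.209 < η_Carnot = 0.530).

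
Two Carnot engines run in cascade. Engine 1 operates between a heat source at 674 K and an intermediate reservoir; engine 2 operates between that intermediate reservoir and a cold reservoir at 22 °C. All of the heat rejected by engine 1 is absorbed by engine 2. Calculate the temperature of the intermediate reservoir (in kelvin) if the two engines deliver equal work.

T_m ≈ 485 K

T_C = 22 °C → 22 + 273.15 = 295.15 K.
For reversible stages Q_m = Q_H·(T_m/T_H). Setting W₁ = Q_H(1 − T_m/T_H) equal to W₂ = Q_m(1 − T_C/T_m) = Q_H·(T_m − T_C)/T_H gives T_H − T_m = T_m − T_C, so T_m = (T_H + T_C)/2 = (674.00 + 295.15)/2 = 485 K.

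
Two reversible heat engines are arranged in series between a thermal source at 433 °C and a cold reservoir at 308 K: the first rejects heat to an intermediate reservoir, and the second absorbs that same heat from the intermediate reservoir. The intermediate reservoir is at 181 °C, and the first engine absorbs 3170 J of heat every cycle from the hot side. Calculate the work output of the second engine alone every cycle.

W₂ ≈ 656 J

T_H = 433 °C → 433 + 273.15 = 706.15 K.
T_m = 181 °C → 181 + 273.15 = 454.15 K.
Heat entering the second stage: Q_m = Q_H·(T_m/T_H) = 3170 × 454.15/706.15 = 2040 J.
Second-stage efficiency η₂ = 1 − T_C/T_m = 1 − 308.00/454.15 = 0.3218, so W₂ = η₂·Q_m = 656 J.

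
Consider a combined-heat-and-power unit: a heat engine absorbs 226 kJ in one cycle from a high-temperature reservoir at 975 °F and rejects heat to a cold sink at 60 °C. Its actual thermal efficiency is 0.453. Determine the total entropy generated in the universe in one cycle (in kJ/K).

T_H = 975 °F → (975 − 32) × 5/9 = 523.89 °C = 797.04 K.
T_C = 60 °C → 60 + 273.15 = 333.15 K.
W = η·Q_H = 0.453 × 226 = 102.4 kJ, so Q_C = Q_H − W = 123.6 kJ.
The hot reservoir loses entropy Q_H/T_H = 226/797.04 = 0.2835 kJ/K; the cold reservoir gains Q_C/T_C = 123.6/333.15 = 0.3711 kJ/K.
ΔS_univ = −Q_H/T_H + Q_C/T_C = 0.0875 kJ/K (> 0, since η = 0.453 < η_Carnot = 0.582).

ΔS_univ ≈ 0.0875 kJ/K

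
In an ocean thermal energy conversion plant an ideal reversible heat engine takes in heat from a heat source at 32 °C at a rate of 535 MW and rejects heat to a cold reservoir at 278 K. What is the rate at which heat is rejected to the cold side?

T_H = 32 °C → 32 + 273.15 = 305.15 K.
Since the cycle is reversible, η = 1 − T_C/T_H = 1 − 278.00/305.15 = 0.0890.
For a reversible cycle Q_C/Q_H = T_C/T_H, so Q_C = 535 × 278.00/305.15 = 487 MW.

Q̇_C ≈ 487 MW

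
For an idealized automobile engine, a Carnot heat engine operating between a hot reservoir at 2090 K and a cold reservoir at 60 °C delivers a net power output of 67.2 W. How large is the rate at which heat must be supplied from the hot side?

Q̇_H ≈ 79.94 W

T_C = 60 °C → 60 + 273.15 = 333.15 K.
The Carnot efficiency is η = 1 − T_C/T_H = 1 − 333.15/2090.00 = 0.8406.
Q_H = W/η = 67.2/0.8406 = 79.94 W.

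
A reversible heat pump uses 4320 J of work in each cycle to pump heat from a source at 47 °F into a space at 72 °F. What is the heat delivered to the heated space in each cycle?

Q_H ≈ 91870 J

T_H = 72 °F → (72 − 32) × 5/9 = 22.22 °C = 295.37 K.
T_C = 47 °F → (47 − 32) × 5/9 = 8.33 °C = 281.48 K.
COP_HP = T_H/(T_H − T_C) = 295.37/13.89 = 21.2668.
Q_H = COP_HP · W = 21.2668 × 4320 = 91870 J.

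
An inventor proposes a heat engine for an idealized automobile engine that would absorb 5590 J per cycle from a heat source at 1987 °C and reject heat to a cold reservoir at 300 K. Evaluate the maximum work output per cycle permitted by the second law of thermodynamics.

T_H = 1987 °C → 1987 + 273.15 = 2260.15 K.
The second-law ceiling is the Carnot efficiency, η_max = 1 − T_C/T_H = 1 − 300.00/2260.15 = 0.8673.
W_max = η_max · Q_H = 0.8673 × 5590 = 4848 J.

W_max ≈ 4848 J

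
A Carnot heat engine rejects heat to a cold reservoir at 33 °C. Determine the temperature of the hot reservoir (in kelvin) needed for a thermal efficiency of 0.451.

T_H ≈ 558 K

T_C = 33 °C → 33 + 273.15 = 306.15 K.
From η = 1 − T_C/T_H, solving for T_H gives T_H = T_C/(1 − η) = 306.15/(1 − 0.451) = 558 K.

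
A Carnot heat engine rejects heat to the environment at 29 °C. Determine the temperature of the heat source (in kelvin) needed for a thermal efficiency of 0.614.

T_H ≈ 783 K

T_C = 29 °C → 29 + 273.15 = 302.15 K.
From η = 1 − T_C/T_H, solving for T_H gives T_H = T_C/(1 − η) = 302.15/(1 − 0.614) = 783 K.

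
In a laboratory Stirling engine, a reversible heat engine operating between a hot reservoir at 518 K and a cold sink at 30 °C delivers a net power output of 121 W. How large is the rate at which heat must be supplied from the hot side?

Q̇_H ≈ 291.7 W

T_C = 30 °C → 30 + 273.15 = 303.15 K.
For a reversible engine, η = 1 − T_C/T_H = 1 − 303.15/518.00 = 0.4148.
Q_H = W/η = 121/0.4148 = 291.7 W.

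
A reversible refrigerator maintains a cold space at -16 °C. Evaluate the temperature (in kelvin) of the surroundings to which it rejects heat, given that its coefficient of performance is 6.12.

T_H ≈ 299.2 K

T_C = -16 °C → -16 + 273.15 = 257.15 K.
COP_R = T_C/(T_H − T_C) ⇒ T_H = T_C·(1 + 1/COP_R) = 257.15 × (1 + 1/6.12) = 299.2 K.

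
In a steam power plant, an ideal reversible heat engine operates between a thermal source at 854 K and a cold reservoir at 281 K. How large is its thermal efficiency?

Since the cycle is reversible, η = 1 − T_C/T_H = 1 − 281.00/854.00 = 0.6710.

η ≈ 0.6710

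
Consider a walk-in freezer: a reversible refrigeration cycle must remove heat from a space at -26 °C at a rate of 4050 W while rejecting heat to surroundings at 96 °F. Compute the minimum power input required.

T_H = 96 °F → (96 − 32) × 5/9 = 35.56 °C = 308.71 K.
T_C = -26 °C → -26 + 273.15 = 247.15 K.
Carnot COP: COP_R = T_C/(T_H − T_C) = 247.15/61.56 = 4.0151.
W = Q_C/COP_R = 4050/4.0151 = 1009 W.

Ẇ_in ≈ 1009 W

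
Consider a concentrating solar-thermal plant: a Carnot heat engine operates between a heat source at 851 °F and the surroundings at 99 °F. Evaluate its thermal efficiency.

η ≈ 0.574

T_H = 851 °F → (851 − 32) × 5/9 = 455.00 °C = 728.15 K.
T_C = 99 °F → (99 − 32) × 5/9 = 37.22 °C = 310.37 K.
For a reversible engine, η = 1 − T_C/T_H = 1 − 310.37/728.15 = 0.574.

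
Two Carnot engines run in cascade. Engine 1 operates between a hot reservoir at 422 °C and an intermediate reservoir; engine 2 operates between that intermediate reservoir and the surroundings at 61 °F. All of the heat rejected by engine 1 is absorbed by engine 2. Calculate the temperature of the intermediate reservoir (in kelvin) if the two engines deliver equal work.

T_m ≈ 492 K

T_H = 422 °C → 422 + 273.15 = 695.15 K.
T_C = 61 °F → (61 − 32) × 5/9 = 16.11 °C = 289.26 K.
For reversible stages Q_m = Q_H·(T_m/T_H). Setting W₁ = Q_H(1 − T_m/T_H) equal to W₂ = Q_m(1 − T_C/T_m) = Q_H·(T_m − T_C)/T_H gives T_H − T_m = T_m − T_C, so T_m = (T_H + T_C)/2 = (695.15 + 289.26)/2 = 492 K.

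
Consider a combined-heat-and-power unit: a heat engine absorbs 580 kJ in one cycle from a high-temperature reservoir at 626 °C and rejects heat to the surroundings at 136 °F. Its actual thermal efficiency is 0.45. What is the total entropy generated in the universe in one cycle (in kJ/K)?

ΔS_univ ≈ 0.319 kJ/K

T_H = 626 °C → 626 + 273.15 = 899.15 K.
T_C = 136 °F → (136 − 32) × 5/9 = 57.78 °C = 330.93 K.
W = η·Q_H = 0.45 × 580 = 261.0 kJ, so Q_C = Q_H − W = 319.0 kJ.
Entropy balance on the reservoirs: −Q_H/T_H = -0.6451 kJ/K, +Q_C/T_C = 0.9640 kJ/K.
ΔS_univ = −Q_H/T_H + Q_C/T_C = 0.319 kJ/K (> 0, since η = 0.45 < η_Carnot = 0.632).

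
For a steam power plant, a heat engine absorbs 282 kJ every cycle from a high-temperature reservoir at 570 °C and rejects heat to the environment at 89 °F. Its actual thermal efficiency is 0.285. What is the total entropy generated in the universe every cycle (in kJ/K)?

T_H = 570 °C → 570 + 273.15 = 843.15 K.
T_C = 89 °F → (89 − 32) × 5/9 = 31.67 °C = 304.82 K.
W = η·Q_H = 0.285 × 282 = 80.37 kJ, so Q_C = Q_H − W = 201.6 kJ.
Reservoir entropy changes: ΔS_H = −Q_H/T_H = −282/843.15 = -0.3345 kJ/K and ΔS_C = +Q_C/T_C = 201.6/304.82 = 0.6615 kJ/K.
ΔS_univ = −Q_H/T_H + Q_C/T_C = 0.327 kJ/K (> 0, since η = 0.285 < η_Carnot = 0.638).

ΔS_univ ≈ 0.327 kJ/K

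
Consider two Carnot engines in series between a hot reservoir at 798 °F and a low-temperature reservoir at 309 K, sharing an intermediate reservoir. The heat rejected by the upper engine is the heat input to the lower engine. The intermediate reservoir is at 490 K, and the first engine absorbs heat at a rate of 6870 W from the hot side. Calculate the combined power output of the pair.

T_H = 798 °F → (798 − 32) × 5/9 = 425.56 °C = 698.71 K.
Two reversible stages in series are equivalent to a single Carnot engine between T_H and T_C, so η_total = 1 − T_C/T_H = 1 − 309.00/698.71 = 0.5578.
W_total = η_total · Q_H = 0.5578 × 6870 = 3830 W.

Ẇ_total ≈ 3830 W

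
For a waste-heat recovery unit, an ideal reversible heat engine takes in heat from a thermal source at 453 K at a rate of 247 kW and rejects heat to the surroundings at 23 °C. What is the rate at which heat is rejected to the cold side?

T_C = 23 °C → 23 + 273.15 = 296.15 K.
Since the cycle is reversible, η = 1 − T_C/T_H = 1 − 296.15/453.00 = 0.3462.
For a reversible cycle Q_C/Q_H = T_C/T_H, so Q_C = 247 × 296.15/453.00 = 161 kW.

Q̇_C ≈ 161 kW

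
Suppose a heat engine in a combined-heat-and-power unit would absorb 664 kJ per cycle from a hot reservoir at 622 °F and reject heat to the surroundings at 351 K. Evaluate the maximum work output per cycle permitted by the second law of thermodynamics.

W_max ≈ 276 kJ

T_H = 622 °F → (622 − 32) × 5/9 = 327.78 °C = 600.93 K.
The upper bound on efficiency is η_max = 1 − T_C/T_H = 1 − 351.00/600.93 = 0.4159.
W_max = η_max · Q_H = 0.4159 × 664 = 276 kJ.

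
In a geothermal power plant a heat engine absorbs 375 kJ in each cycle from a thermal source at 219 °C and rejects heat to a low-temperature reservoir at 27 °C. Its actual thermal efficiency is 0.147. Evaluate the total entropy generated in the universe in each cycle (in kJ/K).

T_H = 219 °C → 219 + 273.15 = 492.15 K.
T_C = 27 °C → 27 + 273.15 = 300.15 K.
W = η·Q_H = 0.147 × 375 = 55.12 kJ, so Q_C = Q_H − W = 319.9 kJ.
Entropy balance on the reservoirs: −Q_H/T_H = -0.7620 kJ/K, +Q_C/T_C = 1.066 kJ/K.
ΔS_univ = −Q_H/T_H + Q_C/T_C = 0.304 kJ/K (> 0, since η = 0.147 < η_Carnot = 0.390).

ΔS_univ ≈ 0.304 kJ/K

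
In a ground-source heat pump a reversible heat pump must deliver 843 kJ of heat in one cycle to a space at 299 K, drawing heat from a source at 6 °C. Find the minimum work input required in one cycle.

W_in ≈ 55.97 kJ

T_C = 6 °C → 6 + 273.15 = 279.15 K.
The Carnot heat-pump COP is COP_HP = T_H/(T_H − T_C) = 299.00/19.85 = 15.0630.
W = Q_H/COP_HP = 843/15.0630 = 55.97 kJ.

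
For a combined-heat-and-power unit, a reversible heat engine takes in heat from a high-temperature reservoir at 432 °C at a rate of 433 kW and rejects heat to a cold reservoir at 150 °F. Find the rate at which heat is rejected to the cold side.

Q̇_C ≈ 208.0 kW

T_H = 432 °C → 432 + 273.15 = 705.15 K.
T_C = 150 °F → (150 − 32) × 5/9 = 65.56 °C = 338.71 K.
η_rev = 1 − T_C/T_H = 1 − 338.71/705.15 = 0.5197.
For a reversible cycle Q_C/Q_H = T_C/T_H, so Q_C = 433 × 338.71/705.15 = 208.0 kW.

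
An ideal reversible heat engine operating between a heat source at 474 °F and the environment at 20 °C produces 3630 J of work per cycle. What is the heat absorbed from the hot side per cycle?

Q_H ≈ 8350 J

T_H = 474 °F → (474 − 32) × 5/9 = 245.56 °C = 518.71 K.
T_C = 20 °C → 20 + 273.15 = 293.15 K.
Since the cycle is reversible, η = 1 − T_C/T_H = 1 − 293.15/518.71 = 0.4348.
Q_H = W/η = 3630/0.4348 = 8350 J.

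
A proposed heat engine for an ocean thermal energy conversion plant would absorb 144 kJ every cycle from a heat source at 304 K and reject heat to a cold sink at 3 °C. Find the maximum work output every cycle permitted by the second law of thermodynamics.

T_C = 3 °C → 3 + 273.15 = 276.15 K.
No engine can exceed the Carnot limit: η_max = 1 − T_C/T_H = 1 − 276.15/304.00 = 0.0916.
W_max = η_max · Q_H = 0.0916 × 144 = 13.2 kJ.

W_max ≈ 13.2 kJ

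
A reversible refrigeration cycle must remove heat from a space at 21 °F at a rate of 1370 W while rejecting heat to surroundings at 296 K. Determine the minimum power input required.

T_C = 21 °F → (21 − 32) × 5/9 = -6.11 °C = 267.04 K.
COP_R = T_C/(T_H − T_C) = 267.04/28.96 = 9.2206.
W = Q_C/COP_R = 1370/9.2206 = 149 W.

Ẇ_in ≈ 149 W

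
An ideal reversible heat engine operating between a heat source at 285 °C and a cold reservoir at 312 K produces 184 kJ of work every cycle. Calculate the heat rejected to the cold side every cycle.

Q_C ≈ 233 kJ

T_H = 285 °C → 285 + 273.15 = 558.15 K.
For a reversible engine, η = 1 − T_C/T_H = 1 − 312.00/558.15 = 0.4410.
Since Q_C/Q_H = T_C/T_H and Q_H = W/η, Q_C = W·T_C/(T_H − T_C) = 184 × 312.00/246.15 = 233 kJ.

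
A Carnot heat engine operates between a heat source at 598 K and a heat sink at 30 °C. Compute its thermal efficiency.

η ≈ 0.493

T_C = 30 °C → 30 + 273.15 = 303.15 K.
The Carnot efficiency is η = 1 − T_C/T_H = 1 − 303.15/598.00 = 0.493.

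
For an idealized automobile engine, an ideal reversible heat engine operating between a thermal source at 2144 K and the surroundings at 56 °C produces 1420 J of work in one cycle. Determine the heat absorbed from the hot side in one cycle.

T_C = 56 °C → 56 + 273.15 = 329.15 K.
Since the cycle is reversible, η = 1 − T_C/T_H = 1 − 329.15/2144.00 = 0.8465.
Q_H = W/η = 1420/0.8465 = 1678 J.

Q_H ≈ 1678 J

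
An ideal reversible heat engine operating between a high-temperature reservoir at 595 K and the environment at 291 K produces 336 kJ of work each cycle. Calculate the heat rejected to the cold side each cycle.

η_rev = 1 − T_C/T_H = 1 − 291.00/595.00 = 0.5109.
Since Q_C/Q_H = T_C/T_H and Q_H = W/η, Q_C = W·T_C/(T_H − T_C) = 336 × 291.00/304.00 = 322 kJ.

Q_C ≈ 322 kJ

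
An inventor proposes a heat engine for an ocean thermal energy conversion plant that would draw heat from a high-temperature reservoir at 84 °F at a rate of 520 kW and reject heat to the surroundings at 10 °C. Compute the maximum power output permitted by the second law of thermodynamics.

T_H = 84 °F → (84 − 32) × 5/9 = 28.89 °C = 302.04 K.
T_C = 10 °C → 10 + 273.15 = 283.15 K.
The second-law ceiling is the Carnot efficiency, η_max = 1 − T_C/T_H = 1 − 283.15/302.04 = 0.0625.
W_max = η_max · Q_H = 0.0625 × 520 = 32.5 kW.

Ẇ_max ≈ 32.5 kW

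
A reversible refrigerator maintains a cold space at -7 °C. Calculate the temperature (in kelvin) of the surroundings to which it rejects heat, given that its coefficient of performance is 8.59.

T_H ≈ 297 K

T_C = -7 °C → -7 + 273.15 = 266.15 K.
COP_R = T_C/(T_H − T_C) ⇒ T_H = T_C·(1 + 1/COP_R) = 266.15 × (1 + 1/8.59) = 297 K.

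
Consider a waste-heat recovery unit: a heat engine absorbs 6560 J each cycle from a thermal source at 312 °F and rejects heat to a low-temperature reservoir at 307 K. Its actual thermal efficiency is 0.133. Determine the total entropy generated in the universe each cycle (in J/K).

ΔS_univ ≈ 3.22 J/K

T_H = 312 °F → (312 − 32) × 5/9 = 155.56 °C = 428.71 K.
W = η·Q_H = 0.133 × 6560 = 872.5 J, so Q_C = Q_H − W = 5688 J.
Reservoir entropy changes: ΔS_H = −Q_H/T_H = −6560/428.71 = -15.30 J/K and ΔS_C = +Q_C/T_C = 5688/307.00 = 18.53 J/K.
ΔS_univ = −Q_H/T_H + Q_C/T_C = 3.22 J/K (> 0, since η = 0.133 < η_Carnot = 0.284).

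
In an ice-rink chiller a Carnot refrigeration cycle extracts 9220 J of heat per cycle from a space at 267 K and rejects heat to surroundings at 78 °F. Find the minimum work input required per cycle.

T_H = 78 °F → (78 − 32) × 5/9 = 25.56 °C = 298.71 K.
For a reversible refrigerator, COP_R = T_C/(T_H − T_C) = 267.00/31.71 = 8.4212.
W = Q_C/COP_R = 9220/8.4212 = 1095 J.

W_in ≈ 1095 J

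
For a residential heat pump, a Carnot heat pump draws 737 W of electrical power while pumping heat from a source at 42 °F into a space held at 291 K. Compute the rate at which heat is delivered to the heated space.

T_C = 42 °F → (42 − 32) × 5/9 = 5.56 °C = 278.71 K.
For a reversible heat pump, COP_HP = T_H/(T_H − T_C) = 291.00/12.29 = 23.6692.
Q_H = COP_HP · W = 23.6692 × 737 = 17400 W.

Q̇_H ≈ 17400 W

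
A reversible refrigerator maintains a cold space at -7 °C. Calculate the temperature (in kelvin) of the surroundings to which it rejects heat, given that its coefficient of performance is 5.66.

T_H ≈ 313.2 K

T_C = -7 °C → -7 + 273.15 = 266.15 K.
COP_R = T_C/(T_H − T_C) ⇒ T_H = T_C·(1 + 1/COP_R) = 266.15 × (1 + 1/5.66) = 313.2 K.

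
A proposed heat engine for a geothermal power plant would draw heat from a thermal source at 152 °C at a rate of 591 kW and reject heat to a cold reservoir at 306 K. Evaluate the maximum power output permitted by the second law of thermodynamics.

Ẇ_max ≈ 165.6 kW

T_H = 152 °C → 152 + 273.15 = 425.15 K.
By the Carnot theorem, η_max = 1 − T_C/T_H = 1 − 306.00/425.15 = 0.2803.
W_max = η_max · Q_H = 0.2803 × 591 = 165.6 kW.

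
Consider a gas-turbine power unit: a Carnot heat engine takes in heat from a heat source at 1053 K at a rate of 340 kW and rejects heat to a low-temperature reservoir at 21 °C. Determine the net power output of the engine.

T_C = 21 °C → 21 + 273.15 = 294.15 K.
η_rev = 1 − T_C/T_H = 1 − 294.15/1053.00 = 0.7207.
W = η·Q_H = 0.7207 × 340 = 245 kW.

Ẇ ≈ 245 kW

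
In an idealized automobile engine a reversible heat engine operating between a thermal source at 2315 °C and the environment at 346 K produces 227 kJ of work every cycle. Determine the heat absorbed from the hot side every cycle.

Q_H ≈ 262 kJ

T_H = 2315 °C → 2315 + 273.15 = 2588.15 K.
Since the cycle is reversible, η = 1 − T_C/T_H = 1 − 346.00/2588.15 = 0.8663.
Q_H = W/η = 227/0.8663 = 262 kJ.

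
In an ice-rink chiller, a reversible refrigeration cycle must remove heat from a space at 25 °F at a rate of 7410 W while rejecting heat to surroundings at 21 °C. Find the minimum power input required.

T_H = 21 °C → 21 + 273.15 = 294.15 K.
T_C = 25 °F → (25 − 32) × 5/9 = -3.89 °C = 269.26 K.
The reversible coefficient of performance is COP_R = T_C/(T_H − T_C) = 269.26/24.89 = 10.8185.
W = Q_C/COP_R = 7410/10.8185 = 684.9 W.

Ẇ_in ≈ 684.9 W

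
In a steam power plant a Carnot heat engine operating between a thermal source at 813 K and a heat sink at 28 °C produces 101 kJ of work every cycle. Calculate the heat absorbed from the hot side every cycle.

T_C = 28 °C → 28 + 273.15 = 301.15 K.
Since the cycle is reversible, η = 1 − T_C/T_H = 1 − 301.15/813.00 = 0.6296.
Q_H = W/η = 101/0.6296 = 160.4 kJ.

Q_H ≈ 160.4 kJ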